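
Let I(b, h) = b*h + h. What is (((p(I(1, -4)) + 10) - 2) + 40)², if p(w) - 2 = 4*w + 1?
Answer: 361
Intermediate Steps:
I(b, h) = h + b*h
p(w) = 3 + 4*w (p(w) = 2 + (4*w + 1) = 2 + (1 + 4*w) = 3 + 4*w)
(((p(I(1, -4)) + 10) - 2) + 40)² = ((((3 + 4*(-4*(1 + 1))) + 10) - 2) + 40)² = ((((3 + 4*(-4*2)) + 10) - 2) + 40)² = ((((3 + 4*(-8)) + 10) - 2) + 40)² = ((((3 - 32) + 10) - 2) + 40)² = (((-29 + 10) - 2) + 40)² = ((-19 - 2) + 40)² = (-21 + 40)² = 19² = 361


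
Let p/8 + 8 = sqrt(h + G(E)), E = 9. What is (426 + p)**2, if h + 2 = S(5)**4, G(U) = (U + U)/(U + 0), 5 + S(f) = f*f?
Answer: 12687844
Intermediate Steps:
S(f) = -5 + f**2 (S(f) = -5 + f*f = -5 + f**2)
G(U) = 2 (G(U) = (2*U)/U = 2)
h = 159998 (h = -2 + (-5 + 5**2)**4 = -2 + (-5 + 25)**4 = -2 + 20**4 = -2 + 160000 = 159998)
p = 3136 (p = -64 + 8*sqrt(159998 + 2) = -64 + 8*sqrt(160000) = -64 + 8*400 = -64 + 3200 = 3136)
(426 + p)**2 = (426 + 3136)**2 = 3562**2 = 12687844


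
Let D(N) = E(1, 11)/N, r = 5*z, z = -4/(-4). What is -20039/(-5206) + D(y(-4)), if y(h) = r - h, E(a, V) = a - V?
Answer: 128291/46854 ≈ 2.7381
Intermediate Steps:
z = 1 (z = -4*(-¼) = 1)
r = 5 (r = 5*1 = 5)
y(h) = 5 - h
D(N) = -10/N (D(N) = (1 - 1*11)/N = (1 - 11)/N = -10/N)
-20039/(-5206) + D(y(-4)) = -20039/(-5206) - 10/(5 - 1*(-4)) = -20039*(-1/5206) - 10/(5 + 4) = 20039/5206 - 10/9 = 128291/46854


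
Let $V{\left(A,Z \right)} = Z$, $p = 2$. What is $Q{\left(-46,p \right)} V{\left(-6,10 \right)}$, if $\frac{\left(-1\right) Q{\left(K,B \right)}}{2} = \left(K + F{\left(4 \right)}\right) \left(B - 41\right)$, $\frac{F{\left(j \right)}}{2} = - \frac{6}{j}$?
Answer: $-38220$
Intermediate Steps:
$F{\left(j \right)} = - \frac{12}{j}$ ($F{\left(j \right)} = 2 \left(- \frac{6}{j}\right) = - \frac{12}{j}$)
$Q{\left(K,B \right)} = - 2 \left(-41 + B\right) \left(-3 + K\right)$ ($Q{\left(K,B \right)} = - 2 \left(K - \frac{12}{4}\right) \left(B - 41\right) = - 2 \left(K - 3\right) \left(-41 + B\right) = - 2 \left(-3 + K\right) \left(-41 + B\right) = - 2 \left(-41 + B\right) \left(-3 + K\right)$)
$Q{\left(-46,p \right)} V{\left(-6,10 \right)} = \left(-246 + 6 \cdot 2 + 82 \left(-46\right) - 4 \left(-46\right)\right) 10 = \left(-246 + 12 - 3772 + 184\right) 10 = \left(-3822\right) 10 = -38220$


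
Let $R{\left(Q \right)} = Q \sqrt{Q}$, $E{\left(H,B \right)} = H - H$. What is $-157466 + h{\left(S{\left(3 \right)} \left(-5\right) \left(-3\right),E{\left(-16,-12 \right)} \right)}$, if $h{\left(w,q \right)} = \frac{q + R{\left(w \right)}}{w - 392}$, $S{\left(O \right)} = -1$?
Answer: $-157466 + \frac{15 i \sqrt{15}}{407} \approx -1.5747 \cdot 10^{5} + 0.14274 i$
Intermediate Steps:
$E{\left(H,B \right)} = 0$
$R{\left(Q \right)} = Q^{\frac{3}{2}}$
$h{\left(w,q \right)} = \frac{q + w^{\frac{3}{2}}}{-392 + w}$ ($h{\left(w,q \right)} = \frac{q + w^{\frac{3}{2}}}{w - 392} = \frac{q + w^{\frac{3}{2}}}{-392 + w}$)
$-157466 + h{\left(S{\left(3 \right)} \left(-5\right) \left(-3\right),E{\left(-16,-12 \right)} \right)} = -157466 + \frac{0 + \left(\left(-1\right) \left(-5\right) \left(-3\right)\right)^{\frac{3}{2}}}{-392 + \left(-1\right) \left(-5\right) \left(-3\right)} = -157466 + \frac{0 + \left(5 \left(-3\right)\right)^{\frac{3}{2}}}{-392 + 5 \left(-3\right)} = -157466 + \frac{0 + \left(-15\right)^{\frac{3}{2}}}{-392 - 15} = -157466 + \frac{0 - 15 i \sqrt{15}}{-407} = -157466 - \frac{\left(-15\right) i \sqrt{15}}{407} = -157466 + \frac{15 i \sqrt{15}}{407}$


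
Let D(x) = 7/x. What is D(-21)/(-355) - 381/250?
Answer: -81103/53250 ≈ -1.5231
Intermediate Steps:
D(-21)/(-355) - 381/250 = (7/(-21))/(-355) - 381/250 = (7*(-1/21))*(-1/355) - 381*1/250 = -⅓*(-1/355) - 381/250 = 1/1065 - 381/250 = -81103/53250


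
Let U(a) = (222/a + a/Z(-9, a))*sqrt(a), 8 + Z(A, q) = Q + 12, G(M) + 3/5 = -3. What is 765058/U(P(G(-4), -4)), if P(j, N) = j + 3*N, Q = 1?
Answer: 9563225*I*sqrt(390)/16917 ≈ 11164.0*I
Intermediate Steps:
G(M) = -18/5 (G(M) = -3/5 - 3 = -18/5)
Z(A, q) = 5 (Z(A, q) = -8 + (1 + 12) = -8 + 13 = 5)
U(a) = sqrt(a)*(222/a + a/5) (U(a) = (222/a + a/5)*sqrt(a) = sqrt(a)*(222/a + a/5))
765058/U(P(G(-4), -4)) = 765058/(((1110 + (-18/5 + 3*(-4))**2)/(5*sqrt(-18/5 + 3*(-4))))) = 765058/(((1110 + (-18/5 - 12)**2)/(5*sqrt(-18/5 - 12)))) = 765058/(((1110 + (-78/5)**2)/(5*sqrt(-78/5)))) = 765058/(((-I*sqrt(390)/78)*(1110 + 6084/25)/5)) = 765058/(((1/5)*(-I*sqrt(390)/78)*(33834/25))) = 765058/((-5639*I*sqrt(390)/1625)) = 765058*(25*I*sqrt(390)/33834) = 9563225*I*sqrt(390)/16917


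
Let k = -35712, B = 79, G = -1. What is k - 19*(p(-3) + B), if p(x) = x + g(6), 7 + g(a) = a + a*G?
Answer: -37023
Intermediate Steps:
g(a) = -7 (g(a) = -7 + (a + a*(-1)) = -7 + (a - a) = -7 + 0 = -7)
p(x) = -7 + x (p(x) = x - 7 = -7 + x)
k - 19*(p(-3) + B) = -35712 - 19*((-7 - 3) + 79) = -35712 - 19*(-10 + 79) = -35712 - 19*69 = -35712 - 1*1311 = -35712 - 1311 = -37023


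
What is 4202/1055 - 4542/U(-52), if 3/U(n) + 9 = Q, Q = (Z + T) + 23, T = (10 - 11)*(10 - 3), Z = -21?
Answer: 22365982/1055 ≈ 21200.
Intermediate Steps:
T = -7 (T = -1*7 = -7)
Q = -5 (Q = (-21 - 7) + 23 = -28 + 23 = -5)
U(n) = -3/14 (U(n) = 3/(-9 - 5) = 3/(-14) = 3*(-1/14) = -3/14)
4202/1055 - 4542/U(-52) = 4202/1055 - 4542/(-3/14) = 4202*(1/1055) - 4542*(-14/3) = 4202/1055 + 21196 = 22365982/1055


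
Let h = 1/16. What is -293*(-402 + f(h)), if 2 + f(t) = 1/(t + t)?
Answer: 116028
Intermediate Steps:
h = 1/16 ≈ 0.062500
f(t) = -2 + 1/(2*t) (f(t) = -2 + 1/(t + t) = -2 + 1/(2*t))
-293*(-402 + f(h)) = -293*(-402 + (-2 + 1/(2*(1/16)))) = -293*(-402 + (-2 + (1/2)*16)) = -293*(-402 + (-2 + 8)) = -293*(-402 + 6) = -293*(-396) = 116028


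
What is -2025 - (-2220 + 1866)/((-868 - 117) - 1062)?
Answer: -4145529/2047 ≈ -2025.2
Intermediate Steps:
-2025 - (-2220 + 1866)/((-868 - 117) - 1062) = -2025 - (-354)/(-985 - 1062) = -2025 - (-354)/(-2047) = -2025 - (-354)*(-1)/2047 = -2025 - 1*354/2047 = -2025 - 354/2047 = -4145529/2047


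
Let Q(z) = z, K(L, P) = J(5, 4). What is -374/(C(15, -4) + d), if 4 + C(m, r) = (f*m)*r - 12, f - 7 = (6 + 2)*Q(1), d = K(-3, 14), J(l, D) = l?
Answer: 374/911 ≈ 0.41054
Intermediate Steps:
K(L, P) = 5
d = 5
f = 15 (f = 7 + (6 + 2)*1 = 7 + 8*1 = 7 + 8 = 15)
C(m, r) = -16 + 15*m*r (C(m, r) = -4 + ((15*m)*r - 12) = -4 + (15*m*r - 12) = -4 + (-12 + 15*m*r) = -16 + 15*m*r)
-374/(C(15, -4) + d) = -374/((-16 + 15*15*(-4)) + 5) = -374/((-16 - 900) + 5) = -374/(-916 + 5) = -374/(-911) = -1/911*(-374) = 374/911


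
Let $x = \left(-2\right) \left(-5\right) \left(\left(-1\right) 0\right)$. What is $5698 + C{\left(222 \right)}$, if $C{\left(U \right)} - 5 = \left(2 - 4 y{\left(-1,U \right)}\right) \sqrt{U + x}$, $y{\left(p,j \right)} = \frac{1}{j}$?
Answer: $5703 + \frac{220 \sqrt{222}}{111} \approx 5732.5$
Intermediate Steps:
$x = 0$ ($x = 10 \cdot 0 = 0$)
$C{\left(U \right)} = 5 + \sqrt{U} \left(2 - \frac{4}{U}\right)$ ($C{\left(U \right)} = 5 + \left(2 - \frac{4}{U}\right) \sqrt{U + 0} = 5 + \left(2 - \frac{4}{U}\right) \sqrt{U} = 5 + \sqrt{U} \left(2 - \frac{4}{U}\right)$)
$5698 + C{\left(222 \right)} = 5698 + \left(5 - \frac{4}{\sqrt{222}} + 2 \sqrt{222}\right) = 5698 + \left(5 - 4 \frac{\sqrt{222}}{222} + 2 \sqrt{222}\right) = 5698 + \left(5 - \frac{2 \sqrt{222}}{111} + 2 \sqrt{222}\right) = 5698 + \left(5 + \frac{220 \sqrt{222}}{111}\right) = 5703 + \frac{220 \sqrt{222}}{111}$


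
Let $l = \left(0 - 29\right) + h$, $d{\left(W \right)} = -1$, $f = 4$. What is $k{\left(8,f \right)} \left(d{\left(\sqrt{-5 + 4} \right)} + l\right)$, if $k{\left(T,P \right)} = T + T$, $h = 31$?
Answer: $16$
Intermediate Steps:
$k{\left(T,P \right)} = 2 T$
$l = 2$ ($l = \left(0 - 29\right) + 31 = -29 + 31 = 2$)
$k{\left(8,f \right)} \left(d{\left(\sqrt{-5 + 4} \right)} + l\right) = 2 \cdot 8 \left(-1 + 2\right) = 16 \cdot 1 = 16$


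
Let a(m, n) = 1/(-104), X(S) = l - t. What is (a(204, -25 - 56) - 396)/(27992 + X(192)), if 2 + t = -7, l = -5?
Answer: -41185/2911584 ≈ -0.014145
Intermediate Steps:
t = -9 (t = -2 - 7 = -9)
X(S) = 4 (X(S) = -5 - 1*(-9) = -5 + 9 = 4)
a(m, n) = -1/104
(a(204, -25 - 56) - 396)/(27992 + X(192)) = (-1/104 - 396)/(27992 + 4) = -41185/104/27996 = -41185/104*1/27996 = -41185/2911584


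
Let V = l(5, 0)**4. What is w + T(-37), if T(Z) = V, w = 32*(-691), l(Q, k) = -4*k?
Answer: -22112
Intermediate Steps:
w = -22112
V = 0 (V = (-4*0)**4 = 0**4 = 0)
T(Z) = 0
w + T(-37) = -22112 + 0 = -22112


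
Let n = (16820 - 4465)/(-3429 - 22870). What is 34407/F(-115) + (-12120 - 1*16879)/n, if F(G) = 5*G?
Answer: 12517017274/202975 ≈ 61668.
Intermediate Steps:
n = -1765/3757 (n = 12355/(-26299) = 12355*(-1/26299) = -1765/3757 ≈ -0.46979)
34407/F(-115) + (-12120 - 1*16879)/n = 34407/((5*(-115))) + (-12120 - 1*16879)/(-1765/3757) = 34407/(-575) + (-12120 - 16879)*(-3757/1765) = 34407*(-1/575) - 28999*(-3757/1765) = -34407/575 + 108949243/1765 = 12517017274/202975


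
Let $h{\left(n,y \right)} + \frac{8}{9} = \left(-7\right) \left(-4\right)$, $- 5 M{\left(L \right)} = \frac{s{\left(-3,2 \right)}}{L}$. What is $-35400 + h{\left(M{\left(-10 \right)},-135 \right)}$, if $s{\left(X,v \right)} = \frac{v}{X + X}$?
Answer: $- \frac{318356}{9} \approx -35373.0$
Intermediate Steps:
$s{\left(X,v \right)} = \frac{v}{2 X}$
$M{\left(L \right)} = \frac{1}{15 L}$ ($M{\left(L \right)} = - \frac{\frac{1}{2} \cdot 2 \frac{1}{-3} \frac{1}{L}}{5} = - \frac{\frac{1}{2} \cdot 2 \left(- \frac{1}{3}\right) \frac{1}{L}}{5} = - \frac{\left(- \frac{1}{3}\right) \frac{1}{L}}{5} = \frac{1}{15 L}$)
$h{\left(n,y \right)} = \frac{244}{9}$ ($h{\left(n,y \right)} = - \frac{8}{9} - -28 = - \frac{8}{9} + 28 = \frac{244}{9}$)
$-35400 + h{\left(M{\left(-10 \right)},-135 \right)} = -35400 + \frac{244}{9} = - \frac{318356}{9}$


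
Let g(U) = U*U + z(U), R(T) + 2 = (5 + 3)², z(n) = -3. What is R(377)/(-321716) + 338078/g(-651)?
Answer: 27184706593/34085649342 ≈ 0.79754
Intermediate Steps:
R(T) = 62 (R(T) = -2 + (5 + 3)² = -2 + 8² = -2 + 64 = 62)
g(U) = -3 + U² (g(U) = U*U - 3 = U² - 3 = -3 + U²)
R(377)/(-321716) + 338078/g(-651) = 62/(-321716) + 338078/(-3 + (-651)²) = 62*(-1/321716) + 338078/(-3 + 423801) = -31/160858 + 338078/423798 = -31/160858 + 338078*(1/423798) = -31/160858 + 169039/211899 = 27184706593/34085649342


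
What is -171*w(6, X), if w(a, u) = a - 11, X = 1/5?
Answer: 855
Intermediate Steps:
X = 1/5 ≈ 0.20000
w(a, u) = -11 + a
-171*w(6, X) = -171*(-11 + 6) = -171*(-5) = 855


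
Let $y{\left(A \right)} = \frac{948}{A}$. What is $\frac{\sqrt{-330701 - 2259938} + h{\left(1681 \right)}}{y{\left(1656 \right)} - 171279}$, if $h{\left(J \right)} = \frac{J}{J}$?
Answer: $- \frac{138}{23636423} - \frac{138 i \sqrt{2590639}}{23636423} \approx -5.8384 \cdot 10^{-6} - 0.0093973 i$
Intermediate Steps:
$h{\left(J \right)} = 1$
$\frac{\sqrt{-330701 - 2259938} + h{\left(1681 \right)}}{y{\left(1656 \right)} - 171279} = \frac{\sqrt{-330701 - 2259938} + 1}{\frac{948}{1656} - 171279} = \frac{\sqrt{-2590639} + 1}{948 \cdot \frac{1}{1656} - 171279} = \frac{i \sqrt{2590639} + 1}{\frac{79}{138} - 171279} = \frac{1 + i \sqrt{2590639}}{- \frac{23636423}{138}} = \left(1 + i \sqrt{2590639}\right) \left(- \frac{138}{23636423}\right) = - \frac{138}{23636423} - \frac{138 i \sqrt{2590639}}{23636423}$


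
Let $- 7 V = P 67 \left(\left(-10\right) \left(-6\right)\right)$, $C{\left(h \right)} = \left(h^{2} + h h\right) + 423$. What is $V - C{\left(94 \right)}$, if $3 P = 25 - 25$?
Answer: $-18095$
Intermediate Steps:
$C{\left(h \right)} = 423 + 2 h^{2}$ ($C{\left(h \right)} = \left(h^{2} + h^{2}\right) + 423 = 2 h^{2} + 423 = 423 + 2 h^{2}$)
$P = 0$ ($P = \frac{25 - 25}{3} = \frac{1}{3} \cdot 0 = 0$)
$V = 0$ ($V = - \frac{0 \cdot 67 \left(\left(-10\right) \left(-6\right)\right)}{7} = - \frac{0 \cdot 60}{7} = \left(- \frac{1}{7}\right) 0 = 0$)
$V - C{\left(94 \right)} = 0 - \left(423 + 2 \cdot 94^{2}\right) = 0 - \left(423 + 2 \cdot 8836\right) = 0 - \left(423 + 17672\right) = 0 - 18095 = -18095$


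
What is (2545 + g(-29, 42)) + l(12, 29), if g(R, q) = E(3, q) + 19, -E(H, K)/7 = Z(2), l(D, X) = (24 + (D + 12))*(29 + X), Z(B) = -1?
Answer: 5355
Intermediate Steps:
l(D, X) = (29 + X)*(36 + D) (l(D, X) = (24 + (12 + D))*(29 + X) = (36 + D)*(29 + X) = (29 + X)*(36 + D))
E(H, K) = 7 (E(H, K) = -7*(-1) = 7)
g(R, q) = 26 (g(R, q) = 7 + 19 = 26)
(2545 + g(-29, 42)) + l(12, 29) = (2545 + 26) + (1044 + 29*12 + 36*29 + 12*29) = 2571 + (1044 + 348 + 1044 + 348) = 2571 + 2784 = 5355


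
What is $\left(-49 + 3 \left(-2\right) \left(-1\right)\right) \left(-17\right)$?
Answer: $731$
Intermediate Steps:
$\left(-49 + 3 \left(-2\right) \left(-1\right)\right) \left(-17\right) = \left(-49 - -6\right) \left(-17\right) = \left(-49 + 6\right) \left(-17\right) = \left(-43\right) \left(-17\right) = 731$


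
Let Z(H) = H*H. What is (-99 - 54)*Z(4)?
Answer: -2448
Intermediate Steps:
Z(H) = H**2
(-99 - 54)*Z(4) = (-99 - 54)*4**2 = -153*16 = -2448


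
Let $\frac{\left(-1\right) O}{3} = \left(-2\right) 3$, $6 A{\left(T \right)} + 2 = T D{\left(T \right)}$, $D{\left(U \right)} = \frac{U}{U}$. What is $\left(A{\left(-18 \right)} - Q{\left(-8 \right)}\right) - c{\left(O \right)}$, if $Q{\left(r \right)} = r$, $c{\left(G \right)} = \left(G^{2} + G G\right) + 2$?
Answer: $- \frac{1936}{3} \approx -645.33$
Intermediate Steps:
$D{\left(U \right)} = 1$
$A{\left(T \right)} = - \frac{1}{3} + \frac{T}{6}$ ($A{\left(T \right)} = - \frac{1}{3} + \frac{T 1}{6} = - \frac{1}{3} + \frac{T}{6}$)
$O = 18$ ($O = - 3 \left(\left(-2\right) 3\right) = \left(-3\right) \left(-6\right) = 18$)
$c{\left(G \right)} = 2 + 2 G^{2}$ ($c{\left(G \right)} = \left(G^{2} + G^{2}\right) + 2 = 2 G^{2} + 2 = 2 + 2 G^{2}$)
$\left(A{\left(-18 \right)} - Q{\left(-8 \right)}\right) - c{\left(O \right)} = \left(\left(- \frac{1}{3} + \frac{1}{6} \left(-18\right)\right) - -8\right) - \left(2 + 2 \cdot 18^{2}\right) = \left(\left(- \frac{1}{3} - 3\right) + 8\right) - \left(2 + 2 \cdot 324\right) = \left(- \frac{10}{3} + 8\right) - \left(2 + 648\right) = \frac{14}{3} - 650 = - \frac{1936}{3}$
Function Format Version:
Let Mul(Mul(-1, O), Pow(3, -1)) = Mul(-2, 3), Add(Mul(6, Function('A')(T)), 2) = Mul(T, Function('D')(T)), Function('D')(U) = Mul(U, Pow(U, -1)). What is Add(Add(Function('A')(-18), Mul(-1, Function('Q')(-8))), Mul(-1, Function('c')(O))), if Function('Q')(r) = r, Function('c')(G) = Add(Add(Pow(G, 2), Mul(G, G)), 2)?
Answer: Rational(-1936, 3) ≈ -645.33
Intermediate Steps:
Function('D')(U) = 1
Function('A')(T) = Add(Rational(-1, 3), Mul(Rational(1, 6), T)) (Function('A')(T) = Add(Rational(-1, 3), Mul(Rational(1, 6), Mul(T, 1))) = Add(Rational(-1, 3), Mul(Rational(1, 6), T)))
O = 18 (O = Mul(-3, Mul(-2, 3)) = Mul(-3, -6) = 18)
Function('c')(G) = Add(2, Mul(2, Pow(G, 2))) (Function('c')(G) = Add(Add(Pow(G, 2), Pow(G, 2)), 2) = Add(Mul(2, Pow(G, 2)), 2) = Add(2, Mul(2, Pow(G, 2))))
Add(Add(Function('A')(-18), Mul(-1, Function('Q')(-8))), Mul(-1, Function('c')(O))) = Add(Add(Add(Rational(-1, 3), Mul(Rational(1, 6), -18)), Mul(-1, -8)), Mul(-1, Add(2, Mul(2, Pow(18, 2))))) = Add(Add(Add(Rational(-1, 3), -3), 8), Mul(-1, Add(2, Mul(2, 324)))) = Add(Add(Rational(-10, 3), 8), Mul(-1, Add(2, 648))) = Add(Rational(14, 3), Mul(-1, 650)) = Add(Rational(14, 3), -650) = Rational(-1936, 3)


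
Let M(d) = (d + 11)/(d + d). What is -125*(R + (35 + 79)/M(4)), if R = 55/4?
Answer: -37275/4 ≈ -9318.8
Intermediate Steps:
R = 55/4 (R = 55*(1/4) = 55/4 ≈ 13.750)
M(d) = (11 + d)/(2*d) (M(d) = (11 + d)/((2*d)) = (11 + d)*(1/(2*d)) = (11 + d)/(2*d))
-125*(R + (35 + 79)/M(4)) = -125*(55/4 + (35 + 79)/(((1/2)*(11 + 4)/4))) = -125*(55/4 + 114/(((1/2)*(1/4)*15))) = -125*(55/4 + 114/(15/8)) = -125*(55/4 + 114*(8/15)) = -125*(55/4 + 304/5) = -125*1491/20 = -37275/4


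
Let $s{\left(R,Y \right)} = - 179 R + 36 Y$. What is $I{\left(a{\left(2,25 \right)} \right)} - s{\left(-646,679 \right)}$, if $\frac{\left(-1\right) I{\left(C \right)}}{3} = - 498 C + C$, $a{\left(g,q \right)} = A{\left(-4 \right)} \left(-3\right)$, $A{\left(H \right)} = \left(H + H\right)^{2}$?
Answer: $-426350$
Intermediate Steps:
$A{\left(H \right)} = 4 H^{2}$ ($A{\left(H \right)} = \left(2 H\right)^{2} = 4 H^{2}$)
$a{\left(g,q \right)} = -192$ ($a{\left(g,q \right)} = 4 \left(-4\right)^{2} \left(-3\right) = 4 \cdot 16 \left(-3\right) = 64 \left(-3\right) = -192$)
$I{\left(C \right)} = 1491 C$ ($I{\left(C \right)} = - 3 \left(- 498 C + C\right) = - 3 \left(- 497 C\right) = 1491 C$)
$I{\left(a{\left(2,25 \right)} \right)} - s{\left(-646,679 \right)} = 1491 \left(-192\right) - \left(\left(-179\right) \left(-646\right) + 36 \cdot 679\right) = -286272 - \left(115634 + 24444\right) = -286272 - 140078 = -426350$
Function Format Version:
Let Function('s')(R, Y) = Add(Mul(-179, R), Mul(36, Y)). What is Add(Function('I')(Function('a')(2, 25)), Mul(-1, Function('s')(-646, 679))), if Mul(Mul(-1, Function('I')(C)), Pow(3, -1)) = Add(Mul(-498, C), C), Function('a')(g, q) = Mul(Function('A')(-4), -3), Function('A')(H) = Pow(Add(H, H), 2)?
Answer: -426350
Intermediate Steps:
Function('A')(H) = Mul(4, Pow(H, 2)) (Function('A')(H) = Pow(Mul(2, H), 2) = Mul(4, Pow(H, 2)))
Function('a')(g, q) = -192 (Function('a')(g, q) = Mul(Mul(4, Pow(-4, 2)), -3) = Mul(Mul(4, 16), -3) = Mul(64, -3) = -192)
Function('I')(C) = Mul(1491, C) (Function('I')(C) = Mul(-3, Add(Mul(-498, C), C)) = Mul(-3, Mul(-497, C)) = Mul(1491, C))
Add(Function('I')(Function('a')(2, 25)), Mul(-1, Function('s')(-646, 679))) = Add(Mul(1491, -192), Mul(-1, Add(Mul(-179, -646), Mul(36, 679)))) = Add(-286272, Mul(-1, Add(115634, 24444))) = Add(-286272, Mul(-1, 140078)) = Add(-286272, -140078) = -426350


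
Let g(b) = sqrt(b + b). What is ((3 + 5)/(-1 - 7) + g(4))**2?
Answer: 9 - 4*sqrt(2) ≈ 3.3431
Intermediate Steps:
g(b) = sqrt(2)*sqrt(b) (g(b) = sqrt(2*b) = sqrt(2)*sqrt(b))
((3 + 5)/(-1 - 7) + g(4))**2 = ((3 + 5)/(-1 - 7) + sqrt(2)*sqrt(4))**2 = (8/(-8) + sqrt(2)*2)**2 = (8*(-1/8) + 2*sqrt(2))**2 = (-1 + 2*sqrt(2))**2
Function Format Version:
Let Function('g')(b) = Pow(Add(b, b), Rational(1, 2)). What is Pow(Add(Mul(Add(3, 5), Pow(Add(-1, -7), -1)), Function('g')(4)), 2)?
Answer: Add(9, Mul(-4, Pow(2, Rational(1, 2)))) ≈ 3.3431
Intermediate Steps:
Function('g')(b) = Mul(Pow(2, Rational(1, 2)), Pow(b, Rational(1, 2))) (Function('g')(b) = Pow(Mul(2, b), Rational(1, 2)) = Mul(Pow(2, Rational(1, 2)), Pow(b, Rational(1, 2))))
Pow(Add(Mul(Add(3, 5), Pow(Add(-1, -7), -1)), Function('g')(4)), 2) = Pow(Add(Mul(Add(3, 5), Pow(Add(-1, -7), -1)), Mul(Pow(2, Rational(1, 2)), Pow(4, Rational(1, 2)))), 2) = Pow(Add(Mul(8, Pow(-8, -1)), Mul(Pow(2, Rational(1, 2)), 2)), 2) = Pow(Add(Mul(8, Rational(-1, 8)), Mul(2, Pow(2, Rational(1, 2)))), 2) = Pow(Add(-1, Mul(2, Pow(2, Rational(1, 2)))), 2)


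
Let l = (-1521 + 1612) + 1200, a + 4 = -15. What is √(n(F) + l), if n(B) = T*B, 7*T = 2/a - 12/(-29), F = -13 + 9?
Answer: √19202872899/3857 ≈ 35.928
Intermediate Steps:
a = -19 (a = -4 - 15 = -19)
l = 1291 (l = 91 + 1200 = 1291)
F = -4
T = 170/3857 (T = (2/(-19) - 12/(-29))/7 = (2*(-1/19) - 12*(-1/29))/7 = (-2/19 + 12/29)/7 = (⅐)*(170/551) = 170/3857 ≈ 0.044076)
n(B) = 170*B/3857
√(n(F) + l) = √((170/3857)*(-4) + 1291) = √(-680/3857 + 1291) = √(4978707/3857) = √19202872899/3857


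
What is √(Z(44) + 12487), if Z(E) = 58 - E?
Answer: 3*√1389 ≈ 111.81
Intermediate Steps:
√(Z(44) + 12487) = √((58 - 1*44) + 12487) = √((58 - 44) + 12487) = √(14 + 12487) = √12501 = 3*√1389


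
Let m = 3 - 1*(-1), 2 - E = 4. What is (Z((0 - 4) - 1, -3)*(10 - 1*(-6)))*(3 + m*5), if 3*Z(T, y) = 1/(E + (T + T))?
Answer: -92/9 ≈ -10.222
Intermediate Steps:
E = -2 (E = 2 - 1*4 = 2 - 4 = -2)
Z(T, y) = 1/(3*(-2 + 2*T)) (Z(T, y) = 1/(3*(-2 + (T + T))) = 1/(3*(-2 + 2*T)))
m = 4 (m = 3 + 1 = 4)
(Z((0 - 4) - 1, -3)*(10 - 1*(-6)))*(3 + m*5) = ((1/(6*(-1 + ((0 - 4) - 1))))*(10 - 1*(-6)))*(3 + 4*5) = ((1/(6*(-1 + (-4 - 1))))*(10 + 6))*(3 + 20) = ((1/(6*(-1 - 5)))*16)*23 = (((1/6)/(-6))*16)*23 = (((1/6)*(-1/6))*16)*23 = -1/36*16*23 = -4/9*23 = -92/9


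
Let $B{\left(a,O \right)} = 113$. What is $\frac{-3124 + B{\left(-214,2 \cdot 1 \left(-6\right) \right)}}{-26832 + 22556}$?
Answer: $\frac{3011}{4276} \approx 0.70416$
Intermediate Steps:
$\frac{-3124 + B{\left(-214,2 \cdot 1 \left(-6\right) \right)}}{-26832 + 22556} = \frac{-3124 + 113}{-26832 + 22556} = - \frac{3011}{-4276} = \left(-3011\right) \left(- \frac{1}{4276}\right) = \frac{3011}{4276}$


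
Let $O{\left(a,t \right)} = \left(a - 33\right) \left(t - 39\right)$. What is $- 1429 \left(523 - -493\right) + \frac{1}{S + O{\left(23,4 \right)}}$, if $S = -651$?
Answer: $- \frac{437011065}{301} \approx -1.4519 \cdot 10^{6}$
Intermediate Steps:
$O{\left(a,t \right)} = \left(-39 + t\right) \left(-33 + a\right)$ ($O{\left(a,t \right)} = \left(-33 + a\right) \left(-39 + t\right) = \left(-39 + t\right) \left(-33 + a\right)$)
$- 1429 \left(523 - -493\right) + \frac{1}{S + O{\left(23,4 \right)}} = - 1429 \left(523 - -493\right) + \frac{1}{-651 + \left(1287 - 897 - 132 + 23 \cdot 4\right)} = - 1429 \left(523 + 493\right) + \frac{1}{-651 + \left(1287 - 897 - 132 + 92\right)} = \left(-1429\right) 1016 + \frac{1}{-651 + 350} = -1451864 + \frac{1}{-301} = -1451864 - \frac{1}{301} = - \frac{437011065}{301}$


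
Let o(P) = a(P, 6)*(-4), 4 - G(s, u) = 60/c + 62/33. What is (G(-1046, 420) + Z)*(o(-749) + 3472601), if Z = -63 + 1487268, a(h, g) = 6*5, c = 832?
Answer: 35447742989317985/6864 ≈ 5.1643e+12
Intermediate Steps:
a(h, g) = 30
Z = 1487205
G(s, u) = 14065/6864 (G(s, u) = 4 - (60/832 + 62/33) = 4 - (60*(1/832) + 62*(1/33)) = 4 - (15/208 + 62/33) = 4 - 1*13391/6864 = 4 - 13391/6864 = 14065/6864)
o(P) = -120 (o(P) = 30*(-4) = -120)
(G(-1046, 420) + Z)*(o(-749) + 3472601) = (14065/6864 + 1487205)*(-120 + 3472601) = (10208189185/6864)*3472481 = 35447742989317985/6864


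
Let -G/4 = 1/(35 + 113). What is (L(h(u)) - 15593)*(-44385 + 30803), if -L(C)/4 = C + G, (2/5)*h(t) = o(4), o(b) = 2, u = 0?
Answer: 7846009014/37 ≈ 2.1205e+8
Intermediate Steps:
G = -1/37 (G = -4/(35 + 113) = -4/148 = -4*1/148 = -1/37 ≈ -0.027027)
h(t) = 5 (h(t) = (5/2)*2 = 5)
L(C) = 4/37 - 4*C (L(C) = -4*(C - 1/37) = -4*(-1/37 + C) = 4/37 - 4*C)
(L(h(u)) - 15593)*(-44385 + 30803) = ((4/37 - 4*5) - 15593)*(-44385 + 30803) = ((4/37 - 20) - 15593)*(-13582) = (-736/37 - 15593)*(-13582) = -577677/37*(-13582) = 7846009014/37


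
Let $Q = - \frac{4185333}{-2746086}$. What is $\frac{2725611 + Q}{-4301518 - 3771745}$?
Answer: $- \frac{2494922131293}{7389958166206} \approx -0.33761$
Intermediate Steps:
$Q = \frac{1395111}{915362}$ ($Q = \left(-4185333\right) \left(- \frac{1}{2746086}\right) = \frac{1395111}{915362} \approx 1.5241$)
$\frac{2725611 + Q}{-4301518 - 3771745} = \frac{2725611 + \frac{1395111}{915362}}{-4301518 - 3771745} = \frac{2494922131293}{915362 \left(-8073263\right)} = \frac{2494922131293}{915362} \left(- \frac{1}{8073263}\right) = - \frac{2494922131293}{7389958166206}$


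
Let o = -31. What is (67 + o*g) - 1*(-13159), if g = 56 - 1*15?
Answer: 11955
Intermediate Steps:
g = 41 (g = 56 - 15 = 41)
(67 + o*g) - 1*(-13159) = (67 - 31*41) - 1*(-13159) = (67 - 1271) + 13159 = -1204 + 13159 = 11955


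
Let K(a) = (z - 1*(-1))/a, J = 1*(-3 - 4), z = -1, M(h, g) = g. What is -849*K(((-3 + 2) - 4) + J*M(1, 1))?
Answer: 0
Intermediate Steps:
J = -7 (J = 1*(-7) = -7)
K(a) = 0 (K(a) = (-1 - 1*(-1))/a = (-1 + 1)/a = 0/a = 0)
-849*K(((-3 + 2) - 4) + J*M(1, 1)) = -849*0 = 0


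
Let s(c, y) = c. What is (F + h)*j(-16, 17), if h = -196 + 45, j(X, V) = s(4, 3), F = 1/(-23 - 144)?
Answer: -100872/167 ≈ -604.02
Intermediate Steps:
F = -1/167 (F = 1/(-167) = -1/167 ≈ -0.0059880)
j(X, V) = 4
h = -151
(F + h)*j(-16, 17) = (-1/167 - 151)*4 = -25218/167*4 = -100872/167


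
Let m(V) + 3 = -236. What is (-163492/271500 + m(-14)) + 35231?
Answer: 2375041127/67875 ≈ 34991.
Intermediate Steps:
m(V) = -239 (m(V) = -3 - 236 = -239)
(-163492/271500 + m(-14)) + 35231 = (-163492/271500 - 239) + 35231 = (-163492*1/271500 - 239) + 35231 = (-40873/67875 - 239) + 35231 = -16262998/67875 + 35231 = 2375041127/67875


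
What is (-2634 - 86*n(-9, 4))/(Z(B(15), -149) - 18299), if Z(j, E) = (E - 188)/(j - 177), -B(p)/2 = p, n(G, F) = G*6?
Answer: -208035/1893778 ≈ -0.10985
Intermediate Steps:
n(G, F) = 6*G
B(p) = -2*p
Z(j, E) = (-188 + E)/(-177 + j)
(-2634 - 86*n(-9, 4))/(Z(B(15), -149) - 18299) = (-2634 - 516*(-9))/((-188 - 149)/(-177 - 2*15) - 18299) = (-2634 - 86*(-54))/(-337/(-177 - 30) - 18299) = (-2634 + 4644)/(-337/(-207) - 18299) = 2010/(-1/207*(-337) - 18299) = 2010/(337/207 - 18299) = 2010/(-3787556/207) = 2010*(-207/3787556) = -208035/1893778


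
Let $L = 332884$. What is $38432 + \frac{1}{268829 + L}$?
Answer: $\frac{23125034017}{601713} \approx 38432.0$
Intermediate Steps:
$38432 + \frac{1}{268829 + L} = 38432 + \frac{1}{268829 + 332884} = 38432 + \frac{1}{601713} = \frac{23125034017}{601713}$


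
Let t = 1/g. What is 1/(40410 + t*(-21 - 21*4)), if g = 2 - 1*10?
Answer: 8/323385 ≈ 2.4738e-5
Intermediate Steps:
g = -8 (g = 2 - 10 = -8)
t = -⅛ (t = 1/(-8) = -⅛ ≈ -0.12500)
1/(40410 + t*(-21 - 21*4)) = 1/(40410 - (-21 - 21*4)/8) = 1/(40410 - (-21 - 84)/8) = 1/(40410 - ⅛*(-105)) = 1/(40410 + 105/8) = 1/(323385/8) = 8/323385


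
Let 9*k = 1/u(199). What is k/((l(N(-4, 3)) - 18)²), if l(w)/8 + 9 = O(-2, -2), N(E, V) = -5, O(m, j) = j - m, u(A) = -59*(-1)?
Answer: 1/4301100 ≈ 2.3250e-7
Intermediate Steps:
u(A) = 59
l(w) = -72 (l(w) = -72 + 8*(-2 - 1*(-2)) = -72 + 8*(-2 + 2) = -72 + 8*0 = -72 + 0 = -72)
k = 1/531 (k = (⅑)/59 = (⅑)*(1/59) = 1/531 ≈ 0.0018832)
k/((l(N(-4, 3)) - 18)²) = 1/(531*((-72 - 18)²)) = 1/(531*((-90)²)) = (1/531)/8100 = (1/531)*(1/8100) = 1/4301100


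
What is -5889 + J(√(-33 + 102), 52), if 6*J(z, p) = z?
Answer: -5889 + √69/6 ≈ -5887.6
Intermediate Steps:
J(z, p) = z/6
-5889 + J(√(-33 + 102), 52) = -5889 + √(-33 + 102)/6 = -5889 + √69/6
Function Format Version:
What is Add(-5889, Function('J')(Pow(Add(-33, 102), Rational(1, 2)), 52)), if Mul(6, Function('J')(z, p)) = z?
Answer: Add(-5889, Mul(Rational(1, 6), Pow(69, Rational(1, 2)))) ≈ -5887.6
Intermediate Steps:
Function('J')(z, p) = Mul(Rational(1, 6), z)
Add(-5889, Function('J')(Pow(Add(-33, 102), Rational(1, 2)), 52)) = Add(-5889, Mul(Rational(1, 6), Pow(Add(-33, 102), Rational(1, 2)))) = Add(-5889, Mul(Rational(1, 6), Pow(69, Rational(1, 2))))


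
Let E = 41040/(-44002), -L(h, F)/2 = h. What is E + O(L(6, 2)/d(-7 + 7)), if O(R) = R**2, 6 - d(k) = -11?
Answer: -2762136/6358289 ≈ -0.43441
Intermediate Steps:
L(h, F) = -2*h
d(k) = 17 (d(k) = 6 - 1*(-11) = 6 + 11 = 17)
E = -20520/22001 (E = 41040*(-1/44002) = -20520/22001 ≈ -0.93268)
E + O(L(6, 2)/d(-7 + 7)) = -20520/22001 + (-2*6/17)**2 = -20520/22001 + (-12*1/17)**2 = -20520/22001 + (-12/17)**2 = -20520/22001 + 144/289 = -2762136/6358289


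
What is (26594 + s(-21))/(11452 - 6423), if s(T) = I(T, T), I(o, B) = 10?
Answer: 26604/5029 ≈ 5.2901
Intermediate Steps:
s(T) = 10
(26594 + s(-21))/(11452 - 6423) = (26594 + 10)/(11452 - 6423) = 26604/5029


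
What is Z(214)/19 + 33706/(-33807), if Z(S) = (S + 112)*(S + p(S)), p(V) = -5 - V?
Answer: -55745824/642333 ≈ -86.786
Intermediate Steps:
Z(S) = -560 - 5*S (Z(S) = (S + 112)*(S + (-5 - S)) = (112 + S)*(-5) = -560 - 5*S)
Z(214)/19 + 33706/(-33807) = (-560 - 5*214)/19 + 33706/(-33807) = (-560 - 1070)*(1/19) + 33706*(-1/33807) = -1630*1/19 - 33706/33807 = -1630/19 - 33706/33807 = -55745824/642333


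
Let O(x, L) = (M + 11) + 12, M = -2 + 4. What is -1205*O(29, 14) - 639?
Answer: -30764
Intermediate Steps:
M = 2
O(x, L) = 25 (O(x, L) = (2 + 11) + 12 = 13 + 12 = 25)
-1205*O(29, 14) - 639 = -1205*25 - 639 = -30125 - 639 = -30764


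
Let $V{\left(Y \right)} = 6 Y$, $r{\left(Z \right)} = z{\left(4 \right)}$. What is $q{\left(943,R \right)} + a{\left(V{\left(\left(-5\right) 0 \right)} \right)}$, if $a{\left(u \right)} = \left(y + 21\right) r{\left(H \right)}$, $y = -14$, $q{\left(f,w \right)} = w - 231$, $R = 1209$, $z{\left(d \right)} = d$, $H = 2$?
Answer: $1006$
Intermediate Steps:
$q{\left(f,w \right)} = -231 + w$
$r{\left(Z \right)} = 4$
$a{\left(u \right)} = 28$ ($a{\left(u \right)} = \left(-14 + 21\right) 4 = 7 \cdot 4 = 28$)
$q{\left(943,R \right)} + a{\left(V{\left(\left(-5\right) 0 \right)} \right)} = \left(-231 + 1209\right) + 28 = 978 + 28 = 1006$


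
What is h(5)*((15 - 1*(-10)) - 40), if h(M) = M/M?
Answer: -15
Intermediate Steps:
h(M) = 1
h(5)*((15 - 1*(-10)) - 40) = 1*((15 - 1*(-10)) - 40) = 1*((15 + 10) - 40) = 1*(25 - 40) = 1*(-15) = -15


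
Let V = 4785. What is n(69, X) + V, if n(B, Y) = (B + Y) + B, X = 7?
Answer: 4930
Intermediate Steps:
n(B, Y) = Y + 2*B
n(69, X) + V = (7 + 2*69) + 4785 = (7 + 138) + 4785 = 145 + 4785 = 4930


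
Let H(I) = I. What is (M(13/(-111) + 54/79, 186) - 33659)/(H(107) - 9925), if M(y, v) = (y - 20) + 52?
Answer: 147435098/43047021 ≈ 3.4250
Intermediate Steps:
M(y, v) = 32 + y (M(y, v) = (-20 + y) + 52 = 32 + y)
(M(13/(-111) + 54/79, 186) - 33659)/(H(107) - 9925) = ((32 + (13/(-111) + 54/79)) - 33659)/(107 - 9925) = ((32 + (13*(-1/111) + 54*(1/79))) - 33659)/(-9818) = ((32 + (-13/111 + 54/79)) - 33659)*(-1/9818) = ((32 + 4967/8769) - 33659)*(-1/9818) = (285575/8769 - 33659)*(-1/9818) = -294870196/8769*(-1/9818) = 147435098/43047021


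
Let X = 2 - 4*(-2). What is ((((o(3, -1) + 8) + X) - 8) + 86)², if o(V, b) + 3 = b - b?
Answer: 8649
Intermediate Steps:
o(V, b) = -3 (o(V, b) = -3 + (b - b) = -3 + 0 = -3)
X = 10 (X = 2 + 8 = 10)
((((o(3, -1) + 8) + X) - 8) + 86)² = ((((-3 + 8) + 10) - 8) + 86)² = (((5 + 10) - 8) + 86)² = ((15 - 8) + 86)² = (7 + 86)² = 93² = 8649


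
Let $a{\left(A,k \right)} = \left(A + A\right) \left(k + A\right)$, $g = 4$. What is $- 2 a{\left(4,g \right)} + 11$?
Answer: $-117$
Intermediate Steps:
$a{\left(A,k \right)} = 2 A \left(A + k\right)$
$- 2 a{\left(4,g \right)} + 11 = - 2 \cdot 2 \cdot 4 \left(4 + 4\right) + 11 = - 2 \cdot 2 \cdot 4 \cdot 8 + 11 = \left(-2\right) 64 + 11 = -128 + 11 = -117$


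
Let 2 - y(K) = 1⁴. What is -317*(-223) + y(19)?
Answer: 70692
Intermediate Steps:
y(K) = 1 (y(K) = 2 - 1*1⁴ = 2 - 1*1 = 2 - 1 = 1)
-317*(-223) + y(19) = -317*(-223) + 1 = 70691 + 1 = 70692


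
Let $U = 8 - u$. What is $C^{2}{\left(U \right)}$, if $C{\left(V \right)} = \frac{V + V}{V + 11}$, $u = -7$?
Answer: $\frac{225}{169} \approx 1.3314$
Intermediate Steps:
$U = 15$ ($U = 8 - -7 = 8 + 7 = 15$)
$C{\left(V \right)} = \frac{2 V}{11 + V}$
$C^{2}{\left(U \right)} = \left(2 \cdot 15 \frac{1}{11 + 15}\right)^{2} = \left(2 \cdot 15 \cdot \frac{1}{26}\right)^{2} = \left(\frac{15}{13}\right)^{2} = \frac{225}{169}$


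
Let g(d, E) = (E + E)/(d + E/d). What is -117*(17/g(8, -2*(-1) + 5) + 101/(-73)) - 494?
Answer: -13024427/8176 ≈ -1593.0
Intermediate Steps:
g(d, E) = 2*E/(d + E/d) (g(d, E) = (2*E)/(d + E/d) = 2*E/(d + E/d))
-117*(17/g(8, -2*(-1) + 5) + 101/(-73)) - 494 = -117*(17/((2*(-2*(-1) + 5)*8/((-2*(-1) + 5) + 8²))) + 101/(-73)) - 494 = -117*(17/((2*(2 + 5)*8/((2 + 5) + 64))) + 101*(-1/73)) - 494 = -117*(17/((2*7*8/(7 + 64))) - 101/73) - 494 = -117*(17/((2*7*8/71)) - 101/73) - 494 = -117*(17/((2*7*8*(1/71))) - 101/73) - 494 = -117*(17/(112/71) - 101/73) - 494 = -117*(17*(71/112) - 101/73) - 494 = -117*(1207/112 - 101/73) - 494 = -117*76799/8176 - 494 = -8985483/8176 - 494 = -13024427/8176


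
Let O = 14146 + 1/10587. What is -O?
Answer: -149763703/10587 ≈ -14146.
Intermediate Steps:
O = 149763703/10587 (O = 14146 + 1/10587 = 149763703/10587 ≈ 14146.)
-O = -1*149763703/10587 = -149763703/10587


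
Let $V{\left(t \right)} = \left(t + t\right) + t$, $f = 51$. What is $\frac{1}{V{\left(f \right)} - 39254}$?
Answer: $- \frac{1}{39101} \approx -2.5575 \cdot 10^{-5}$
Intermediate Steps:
$V{\left(t \right)} = 3 t$ ($V{\left(t \right)} = 2 t + t = 3 t$)
$\frac{1}{V{\left(f \right)} - 39254} = \frac{1}{3 \cdot 51 - 39254} = \frac{1}{153 - 39254} = \frac{1}{-39101} = - \frac{1}{39101}$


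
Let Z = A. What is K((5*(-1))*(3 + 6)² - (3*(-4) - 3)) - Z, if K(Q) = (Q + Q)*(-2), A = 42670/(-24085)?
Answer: 7523054/4817 ≈ 1561.8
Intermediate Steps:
A = -8534/4817 (A = 42670*(-1/24085) = -8534/4817 ≈ -1.7716)
Z = -8534/4817 ≈ -1.7716
K(Q) = -4*Q (K(Q) = (2*Q)*(-2) = -4*Q)
K((5*(-1))*(3 + 6)² - (3*(-4) - 3)) - Z = -4*((5*(-1))*(3 + 6)² - (3*(-4) - 3)) - 1*(-8534/4817) = -4*(-5*9² - (-12 - 3)) + 8534/4817 = -4*(-5*81 - 1*(-15)) + 8534/4817 = -4*(-405 + 15) + 8534/4817 = -4*(-390) + 8534/4817 = 1560 + 8534/4817 = 7523054/4817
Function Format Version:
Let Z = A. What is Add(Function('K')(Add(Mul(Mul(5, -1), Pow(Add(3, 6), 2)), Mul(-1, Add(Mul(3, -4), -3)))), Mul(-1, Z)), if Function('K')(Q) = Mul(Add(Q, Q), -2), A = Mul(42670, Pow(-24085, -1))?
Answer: Rational(7523054, 4817) ≈ 1561.8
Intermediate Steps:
A = Rational(-8534, 4817) (A = Mul(42670, Rational(-1, 24085)) = Rational(-8534, 4817) ≈ -1.7716)
Z = Rational(-8534, 4817) ≈ -1.7716
Function('K')(Q) = Mul(-4, Q) (Function('K')(Q) = Mul(Mul(2, Q), -2) = Mul(-4, Q))
Add(Function('K')(Add(Mul(Mul(5, -1), Pow(Add(3, 6), 2)), Mul(-1, Add(Mul(3, -4), -3)))), Mul(-1, Z)) = Add(Mul(-4, Add(Mul(Mul(5, -1), Pow(Add(3, 6), 2)), Mul(-1, Add(Mul(3, -4), -3)))), Mul(-1, Rational(-8534, 4817))) = Add(Mul(-4, Add(Mul(-5, Pow(9, 2)), Mul(-1, Add(-12, -3)))), Rational(8534, 4817)) = Add(Mul(-4, Add(Mul(-5, 81), Mul(-1, -15))), Rational(8534, 4817)) = Add(Mul(-4, Add(-405, 15)), Rational(8534, 4817)) = Add(Mul(-4, -390), Rational(8534, 4817)) = Add(1560, Rational(8534, 4817)) = Rational(7523054, 4817)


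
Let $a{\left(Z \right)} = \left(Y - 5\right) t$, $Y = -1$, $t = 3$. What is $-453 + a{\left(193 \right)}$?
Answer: $-471$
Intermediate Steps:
$a{\left(Z \right)} = -18$ ($a{\left(Z \right)} = \left(-1 - 5\right) 3 = \left(-6\right) 3 = -18$)
$-453 + a{\left(193 \right)} = -453 - 18 = -471$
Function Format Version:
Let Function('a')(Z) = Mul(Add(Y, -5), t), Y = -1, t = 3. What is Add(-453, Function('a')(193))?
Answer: -471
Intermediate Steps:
Function('a')(Z) = -18 (Function('a')(Z) = Mul(Add(-1, -5), 3) = Mul(-6, 3) = -18)
Add(-453, Function('a')(193)) = Add(-453, -18) = -471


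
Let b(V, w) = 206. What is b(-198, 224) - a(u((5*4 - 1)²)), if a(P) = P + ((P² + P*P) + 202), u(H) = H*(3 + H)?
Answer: -34534153832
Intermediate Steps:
a(P) = 202 + P + 2*P² (a(P) = P + ((P² + P²) + 202) = P + (2*P² + 202) = P + (202 + 2*P²) = 202 + P + 2*P²)
b(-198, 224) - a(u((5*4 - 1)²)) = 206 - (202 + (5*4 - 1)²*(3 + (5*4 - 1)²) + 2*((5*4 - 1)²*(3 + (5*4 - 1)²))²) = 206 - (202 + (20 - 1)²*(3 + (20 - 1)²) + 2*((20 - 1)²*(3 + (20 - 1)²))²) = 206 - (202 + 19²*(3 + 19²) + 2*(19²*(3 + 19²))²) = 206 - (202 + 361*(3 + 361) + 2*(361*(3 + 361))²) = 206 - (202 + 361*364 + 2*(361*364)²) = 206 - (202 + 131404 + 2*131404²) = 206 - (202 + 131404 + 2*17267011216) = 206 - (202 + 131404 + 34534022432) = 206 - 1*34534154038 = 206 - 34534154038 = -34534153832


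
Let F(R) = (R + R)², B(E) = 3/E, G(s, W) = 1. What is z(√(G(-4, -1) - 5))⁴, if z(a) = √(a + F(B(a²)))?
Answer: 17/16 + 9*I ≈ 1.0625 + 9.0*I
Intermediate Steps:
F(R) = 4*R² (F(R) = (2*R)² = 4*R²)
z(a) = √(a + 36/a⁴) (z(a) = √(a + 4*(3/(a²))²) = √(a + 4*(3/a²)²) = √(a + 4*(9/a⁴)) = √(a + 36/a⁴))
z(√(G(-4, -1) - 5))⁴ = (√(√(1 - 5) + 36/(√(1 - 5))⁴))⁴ = (√(√(-4) + 36/(√(-4))⁴))⁴ = (√(2*I + 36/(2*I)⁴))⁴ = (√(2*I + 36*(1/16)))⁴ = (√(2*I + 9/4))⁴ = (√(9/4 + 2*I))⁴ = (9/4 + 2*I)²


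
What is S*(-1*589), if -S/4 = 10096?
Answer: 23786176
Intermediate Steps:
S = -40384 (S = -4*10096 = -40384)
S*(-1*589) = -(-40384)*589 = -40384*(-589) = 23786176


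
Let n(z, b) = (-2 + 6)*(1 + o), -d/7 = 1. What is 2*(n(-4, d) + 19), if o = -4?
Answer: 14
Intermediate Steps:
d = -7 (d = -7*1 = -7)
n(z, b) = -12 (n(z, b) = (-2 + 6)*(1 - 4) = 4*(-3) = -12)
2*(n(-4, d) + 19) = 2*(-12 + 19) = 2*7 = 14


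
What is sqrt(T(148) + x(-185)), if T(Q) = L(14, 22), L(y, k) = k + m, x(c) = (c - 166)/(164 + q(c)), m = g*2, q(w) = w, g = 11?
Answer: 5*sqrt(119)/7 ≈ 7.7919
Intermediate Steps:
m = 22 (m = 11*2 = 22)
x(c) = (-166 + c)/(164 + c) (x(c) = (c - 166)/(164 + c) = (-166 + c)/(164 + c))
L(y, k) = 22 + k (L(y, k) = k + 22 = 22 + k)
T(Q) = 44 (T(Q) = 22 + 22 = 44)
sqrt(T(148) + x(-185)) = sqrt(44 + (-166 - 185)/(164 - 185)) = sqrt(44 - 351/(-21)) = sqrt(44 - 1/21*(-351)) = sqrt(44 + 117/7) = sqrt(425/7) = 5*sqrt(119)/7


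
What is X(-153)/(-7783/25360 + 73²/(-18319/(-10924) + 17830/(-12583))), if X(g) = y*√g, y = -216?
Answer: -587211330936960*I*√17/18576092097517849 ≈ -0.13034*I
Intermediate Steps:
X(g) = -216*√g
X(-153)/(-7783/25360 + 73²/(-18319/(-10924) + 17830/(-12583))) = (-648*I*√17)/(-7783/25360 + 73²/(-18319/(-10924) + 17830/(-12583))) = (-648*I*√17)/(-7783*1/25360 + 5329/(-18319*(-1/10924) + 17830*(-1/12583))) = (-648*I*√17)/(-7783/25360 + 5329/(18319/10924 - 17830/12583)) = (-648*I*√17)/(-7783/25360 + 5329/(35733057/137456692)) = (-648*I*√17)/(-7783/25360 + 5329*(137456692/35733057)) = (-648*I*√17)/(-7783/25360 + 732506711668/35733057) = (-648*I*√17)/(18576092097517849/906190325520) = -648*I*√17*(906190325520/18576092097517849) = -587211330936960*I*√17/18576092097517849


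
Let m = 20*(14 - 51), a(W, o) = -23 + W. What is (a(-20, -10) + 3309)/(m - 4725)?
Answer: -3266/5465 ≈ -0.59762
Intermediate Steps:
m = -740 (m = 20*(-37) = -740)
(a(-20, -10) + 3309)/(m - 4725) = ((-23 - 20) + 3309)/(-740 - 4725) = (-43 + 3309)/(-5465) = 3266*(-1/5465) = -3266/5465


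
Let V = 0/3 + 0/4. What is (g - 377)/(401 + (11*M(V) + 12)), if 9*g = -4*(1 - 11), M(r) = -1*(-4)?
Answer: -3353/4113 ≈ -0.81522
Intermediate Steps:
V = 0 (V = 0*(⅓) + 0*(¼) = 0 + 0 = 0)
M(r) = 4
g = 40/9 (g = (-4*(1 - 11))/9 = (-4*(-10))/9 = (⅑)*40 = 40/9 ≈ 4.4444)
(g - 377)/(401 + (11*M(V) + 12)) = (40/9 - 377)/(401 + (11*4 + 12)) = -3353/(9*(401 + (44 + 12))) = -3353/(9*(401 + 56)) = -3353/9/457 = -3353/9*1/457 = -3353/4113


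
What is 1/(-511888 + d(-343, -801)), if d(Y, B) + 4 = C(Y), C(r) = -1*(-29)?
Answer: -1/511863 ≈ -1.9536e-6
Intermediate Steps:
C(r) = 29
d(Y, B) = 25 (d(Y, B) = -4 + 29 = 25)
1/(-511888 + d(-343, -801)) = 1/(-511888 + 25) = 1/(-511863) = -1/511863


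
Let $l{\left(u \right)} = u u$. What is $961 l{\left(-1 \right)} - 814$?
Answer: $147$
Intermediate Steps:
$l{\left(u \right)} = u^{2}$
$961 l{\left(-1 \right)} - 814 = 961 \left(-1\right)^{2} - 814 = 961 \cdot 1 - 814 = 961 - 814 = 147$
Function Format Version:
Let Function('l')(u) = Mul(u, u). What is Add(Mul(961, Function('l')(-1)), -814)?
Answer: 147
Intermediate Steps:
Function('l')(u) = Pow(u, 2)
Add(Mul(961, Function('l')(-1)), -814) = Add(Mul(961, Pow(-1, 2)), -814) = Add(Mul(961, 1), -814) = Add(961, -814) = 147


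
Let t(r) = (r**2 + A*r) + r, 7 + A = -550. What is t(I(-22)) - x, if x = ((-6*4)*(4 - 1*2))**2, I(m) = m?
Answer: 10412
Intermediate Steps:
A = -557 (A = -7 - 550 = -557)
t(r) = r**2 - 556*r (t(r) = (r**2 - 557*r) + r = r**2 - 556*r)
x = 2304 (x = (-24*(4 - 2))**2 = (-24*2)**2 = (-48)**2 = 2304)
t(I(-22)) - x = -22*(-556 - 22) - 1*2304 = -22*(-578) - 2304 = 12716 - 2304 = 10412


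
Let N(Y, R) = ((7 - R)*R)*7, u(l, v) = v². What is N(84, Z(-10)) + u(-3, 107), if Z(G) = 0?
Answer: 11449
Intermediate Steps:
N(Y, R) = 7*R*(7 - R) (N(Y, R) = (R*(7 - R))*7 = 7*R*(7 - R))
N(84, Z(-10)) + u(-3, 107) = 7*0*(7 - 1*0) + 107² = 7*0*(7 + 0) + 11449 = 7*0*7 + 11449 = 0 + 11449 = 11449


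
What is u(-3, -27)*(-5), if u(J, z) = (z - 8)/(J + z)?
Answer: -35/6 ≈ -5.8333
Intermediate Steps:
u(J, z) = (-8 + z)/(J + z)
u(-3, -27)*(-5) = ((-8 - 27)/(-3 - 27))*(-5) = (-35/(-30))*(-5) = -1/30*(-35)*(-5) = (7/6)*(-5) = -35/6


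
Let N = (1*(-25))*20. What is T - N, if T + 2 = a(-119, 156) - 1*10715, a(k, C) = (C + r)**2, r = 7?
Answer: 16352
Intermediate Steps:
a(k, C) = (7 + C)**2 (a(k, C) = (C + 7)**2 = (7 + C)**2)
T = 15852 (T = -2 + ((7 + 156)**2 - 1*10715) = -2 + (163**2 - 10715) = -2 + (26569 - 10715) = -2 + 15854 = 15852)
N = -500 (N = -25*20 = -500)
T - N = 15852 - 1*(-500) = 15852 + 500 = 16352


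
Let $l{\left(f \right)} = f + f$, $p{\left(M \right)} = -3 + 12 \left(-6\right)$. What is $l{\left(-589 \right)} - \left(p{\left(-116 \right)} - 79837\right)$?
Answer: $78734$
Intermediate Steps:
$p{\left(M \right)} = -75$ ($p{\left(M \right)} = -3 - 72 = -75$)
$l{\left(f \right)} = 2 f$
$l{\left(-589 \right)} - \left(p{\left(-116 \right)} - 79837\right) = 2 \left(-589\right) - \left(-75 - 79837\right) = -1178 - \left(-75 - 79837\right) = -1178 - -79912 = -1178 + 79912 = 78734$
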